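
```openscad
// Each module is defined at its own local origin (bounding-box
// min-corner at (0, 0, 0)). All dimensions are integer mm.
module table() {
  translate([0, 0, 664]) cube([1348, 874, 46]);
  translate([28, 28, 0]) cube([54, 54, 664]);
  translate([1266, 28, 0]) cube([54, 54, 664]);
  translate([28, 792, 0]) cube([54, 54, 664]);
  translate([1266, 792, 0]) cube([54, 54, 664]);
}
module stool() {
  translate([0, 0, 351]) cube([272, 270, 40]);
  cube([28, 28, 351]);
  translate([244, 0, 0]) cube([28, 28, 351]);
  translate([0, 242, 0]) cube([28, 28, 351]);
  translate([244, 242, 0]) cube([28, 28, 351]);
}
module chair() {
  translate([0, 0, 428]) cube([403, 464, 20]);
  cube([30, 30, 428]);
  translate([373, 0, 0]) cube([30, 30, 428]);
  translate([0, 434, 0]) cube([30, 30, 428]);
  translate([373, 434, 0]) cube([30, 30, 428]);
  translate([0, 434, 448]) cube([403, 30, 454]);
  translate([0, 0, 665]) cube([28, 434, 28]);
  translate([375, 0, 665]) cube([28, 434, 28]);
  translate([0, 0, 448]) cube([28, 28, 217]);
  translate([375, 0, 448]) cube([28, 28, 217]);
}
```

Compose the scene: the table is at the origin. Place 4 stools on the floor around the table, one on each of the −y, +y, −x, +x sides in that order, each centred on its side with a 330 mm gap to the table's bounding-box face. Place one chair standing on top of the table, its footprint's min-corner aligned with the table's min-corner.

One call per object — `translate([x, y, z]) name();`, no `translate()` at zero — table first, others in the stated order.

table();
translate([538, -600, 0]) stool();
translate([538, 1204, 0]) stool();
translate([-602, 302, 0]) stool();
translate([1678, 302, 0]) stool();
translate([0, 0, 710]) chair();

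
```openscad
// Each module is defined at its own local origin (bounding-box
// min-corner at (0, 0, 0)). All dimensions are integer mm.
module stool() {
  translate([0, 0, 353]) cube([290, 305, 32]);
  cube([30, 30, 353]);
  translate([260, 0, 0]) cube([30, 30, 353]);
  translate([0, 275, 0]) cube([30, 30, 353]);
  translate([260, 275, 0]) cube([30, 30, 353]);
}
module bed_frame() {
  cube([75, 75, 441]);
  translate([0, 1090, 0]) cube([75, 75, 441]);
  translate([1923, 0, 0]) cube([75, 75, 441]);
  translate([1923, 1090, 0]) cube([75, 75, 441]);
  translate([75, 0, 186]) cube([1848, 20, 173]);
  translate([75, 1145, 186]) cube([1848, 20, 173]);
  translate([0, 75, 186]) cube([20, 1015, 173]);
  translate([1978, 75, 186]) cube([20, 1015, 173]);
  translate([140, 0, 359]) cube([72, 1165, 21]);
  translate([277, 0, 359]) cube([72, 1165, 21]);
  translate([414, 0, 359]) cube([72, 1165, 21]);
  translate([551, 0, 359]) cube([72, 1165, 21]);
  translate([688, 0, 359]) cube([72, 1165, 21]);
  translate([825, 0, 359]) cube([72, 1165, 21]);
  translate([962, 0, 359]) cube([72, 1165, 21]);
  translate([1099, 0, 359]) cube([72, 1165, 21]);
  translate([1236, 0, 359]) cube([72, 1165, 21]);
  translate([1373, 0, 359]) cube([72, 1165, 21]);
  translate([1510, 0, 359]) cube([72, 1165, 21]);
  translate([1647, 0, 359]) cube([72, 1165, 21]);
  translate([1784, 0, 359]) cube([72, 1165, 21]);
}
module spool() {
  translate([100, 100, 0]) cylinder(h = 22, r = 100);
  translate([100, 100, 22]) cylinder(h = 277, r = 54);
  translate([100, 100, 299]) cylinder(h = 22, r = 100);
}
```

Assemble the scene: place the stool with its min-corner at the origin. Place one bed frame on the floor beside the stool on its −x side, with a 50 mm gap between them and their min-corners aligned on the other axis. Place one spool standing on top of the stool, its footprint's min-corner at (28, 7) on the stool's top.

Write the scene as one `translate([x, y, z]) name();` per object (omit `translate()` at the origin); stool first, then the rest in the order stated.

stool();
translate([-2048, 0, 0]) bed_frame();
translate([28, 7, 385]) spool();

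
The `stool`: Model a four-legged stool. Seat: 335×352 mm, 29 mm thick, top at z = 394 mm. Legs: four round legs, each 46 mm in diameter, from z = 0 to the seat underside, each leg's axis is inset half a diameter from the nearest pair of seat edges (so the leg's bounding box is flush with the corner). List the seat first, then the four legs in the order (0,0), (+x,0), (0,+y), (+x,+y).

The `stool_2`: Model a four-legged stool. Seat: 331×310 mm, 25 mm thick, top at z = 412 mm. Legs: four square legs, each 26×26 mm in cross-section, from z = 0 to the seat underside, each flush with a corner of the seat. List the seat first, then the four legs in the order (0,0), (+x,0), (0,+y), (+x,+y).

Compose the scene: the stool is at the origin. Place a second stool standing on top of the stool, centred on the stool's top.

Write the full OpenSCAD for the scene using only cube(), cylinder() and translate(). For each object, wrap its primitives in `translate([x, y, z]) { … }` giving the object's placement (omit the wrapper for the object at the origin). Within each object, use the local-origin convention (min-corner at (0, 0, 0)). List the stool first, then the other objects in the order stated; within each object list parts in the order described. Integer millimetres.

translate([0, 0, 365]) cube([335, 352, 29]);
translate([23, 23, 0]) cylinder(h = 365, r = 23);
translate([312, 23, 0]) cylinder(h = 365, r = 23);
translate([23, 329, 0]) cylinder(h = 365, r = 23);
translate([312, 329, 0]) cylinder(h = 365, r = 23);
translate([2, 21, 394]) {
  translate([0, 0, 387]) cube([331, 310, 25]);
  cube([26, 26, 387]);
  translate([305, 0, 0]) cube([26, 26, 387]);
  translate([0, 284, 0]) cube([26, 26, 387]);
  translate([305, 284, 0]) cube([26, 26, 387]);
}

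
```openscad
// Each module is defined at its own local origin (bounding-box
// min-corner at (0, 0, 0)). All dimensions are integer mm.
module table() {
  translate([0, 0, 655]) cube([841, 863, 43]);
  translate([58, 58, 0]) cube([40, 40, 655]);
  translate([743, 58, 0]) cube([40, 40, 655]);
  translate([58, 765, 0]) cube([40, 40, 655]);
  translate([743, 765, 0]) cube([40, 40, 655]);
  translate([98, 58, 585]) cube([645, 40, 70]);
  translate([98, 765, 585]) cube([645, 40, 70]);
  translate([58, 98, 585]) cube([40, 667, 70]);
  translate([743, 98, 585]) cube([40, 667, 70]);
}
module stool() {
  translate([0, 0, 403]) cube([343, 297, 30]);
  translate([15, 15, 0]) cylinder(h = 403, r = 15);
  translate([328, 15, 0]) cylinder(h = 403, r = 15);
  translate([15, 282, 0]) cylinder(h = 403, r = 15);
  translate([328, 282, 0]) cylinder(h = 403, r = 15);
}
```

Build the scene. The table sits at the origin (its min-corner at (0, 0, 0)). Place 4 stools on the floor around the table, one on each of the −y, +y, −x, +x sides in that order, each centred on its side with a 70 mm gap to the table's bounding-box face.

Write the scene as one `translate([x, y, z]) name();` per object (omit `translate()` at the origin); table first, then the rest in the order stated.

table();
translate([249, -367, 0]) stool();
translate([249, 933, 0]) stool();
translate([-413, 283, 0]) stool();
translate([911, 283, 0]) stool();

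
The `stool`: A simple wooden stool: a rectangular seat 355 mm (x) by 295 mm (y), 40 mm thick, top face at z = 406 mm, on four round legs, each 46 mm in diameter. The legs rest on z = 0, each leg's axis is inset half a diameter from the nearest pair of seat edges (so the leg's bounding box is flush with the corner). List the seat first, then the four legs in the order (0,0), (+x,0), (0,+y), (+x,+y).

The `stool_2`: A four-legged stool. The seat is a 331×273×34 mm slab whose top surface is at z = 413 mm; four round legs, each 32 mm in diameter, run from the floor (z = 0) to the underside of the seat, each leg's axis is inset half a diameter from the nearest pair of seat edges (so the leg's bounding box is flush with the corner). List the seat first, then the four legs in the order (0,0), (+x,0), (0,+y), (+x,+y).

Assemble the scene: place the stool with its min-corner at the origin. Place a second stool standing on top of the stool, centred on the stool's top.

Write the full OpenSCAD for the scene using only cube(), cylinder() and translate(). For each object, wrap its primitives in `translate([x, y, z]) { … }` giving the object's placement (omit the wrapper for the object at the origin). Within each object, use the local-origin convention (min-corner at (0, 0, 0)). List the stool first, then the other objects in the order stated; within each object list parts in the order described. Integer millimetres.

translate([0, 0, 366]) cube([355, 295, 40]);
translate([23, 23, 0]) cylinder(h = 366, r = 23);
translate([332, 23, 0]) cylinder(h = 366, r = 23);
translate([23, 272, 0]) cylinder(h = 366, r = 23);
translate([332, 272, 0]) cylinder(h = 366, r = 23);
translate([12, 11, 406]) {
  translate([0, 0, 379]) cube([331, 273, 34]);
  translate([16, 16, 0]) cylinder(h = 379, r = 16);
  translate([315, 16, 0]) cylinder(h = 379, r = 16);
  translate([16, 257, 0]) cylinder(h = 379, r = 16);
  translate([315, 257, 0]) cylinder(h = 379, r = 16);
}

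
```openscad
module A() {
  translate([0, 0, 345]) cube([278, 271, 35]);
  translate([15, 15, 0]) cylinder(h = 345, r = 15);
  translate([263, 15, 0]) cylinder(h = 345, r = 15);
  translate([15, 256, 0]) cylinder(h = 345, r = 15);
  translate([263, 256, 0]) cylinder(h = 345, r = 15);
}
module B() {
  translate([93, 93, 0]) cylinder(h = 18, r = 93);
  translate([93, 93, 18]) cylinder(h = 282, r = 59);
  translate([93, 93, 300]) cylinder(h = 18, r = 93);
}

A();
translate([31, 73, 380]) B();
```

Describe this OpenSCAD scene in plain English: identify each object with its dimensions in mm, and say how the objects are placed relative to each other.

A is a four-legged stool. The seat is 278×271 mm, 35 mm thick, top at z = 380 mm. It stands on four round legs, each 30 mm in diameter, from z = 0 to the seat underside, each leg's axis is inset half a diameter from the nearest pair of seat edges (so the leg's bounding box is flush with the corner).

B is a spool: two coaxial disc flanges of radius 93 mm and thickness 18 mm, joined by a core cylinder of radius 59 mm and height 282 mm. The lower flange rests on z = 0 and the three cylinders share a vertical axis.

The spool is on top of the stool.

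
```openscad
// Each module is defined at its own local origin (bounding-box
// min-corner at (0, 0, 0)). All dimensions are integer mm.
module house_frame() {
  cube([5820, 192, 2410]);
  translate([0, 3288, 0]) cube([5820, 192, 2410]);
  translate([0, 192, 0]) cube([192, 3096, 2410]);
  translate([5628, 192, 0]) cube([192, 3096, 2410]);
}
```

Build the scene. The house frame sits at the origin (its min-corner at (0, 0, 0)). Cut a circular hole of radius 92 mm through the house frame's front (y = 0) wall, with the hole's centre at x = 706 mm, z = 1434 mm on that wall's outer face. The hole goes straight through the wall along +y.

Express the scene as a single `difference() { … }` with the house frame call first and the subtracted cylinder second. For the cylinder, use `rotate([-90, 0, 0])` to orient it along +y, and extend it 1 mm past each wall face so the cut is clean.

difference() {
  house_frame();
  translate([706, -1, 1434]) rotate([-90, 0, 0]) cylinder(h = 194, r = 92);
}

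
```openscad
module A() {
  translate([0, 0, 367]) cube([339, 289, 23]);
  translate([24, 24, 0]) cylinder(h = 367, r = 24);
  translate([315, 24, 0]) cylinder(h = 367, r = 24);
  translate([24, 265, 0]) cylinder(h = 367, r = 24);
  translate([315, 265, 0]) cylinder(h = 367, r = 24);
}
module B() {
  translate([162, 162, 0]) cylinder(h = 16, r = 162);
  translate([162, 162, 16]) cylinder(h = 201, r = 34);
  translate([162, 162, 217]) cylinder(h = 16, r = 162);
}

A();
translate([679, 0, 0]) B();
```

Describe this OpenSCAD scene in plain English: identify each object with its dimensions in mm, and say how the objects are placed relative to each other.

A is a four-legged stool. The seat is 339×289 mm, 23 mm thick, top at z = 390 mm. It stands on four round legs, each 48 mm in diameter, from z = 0 to the seat underside, each leg's axis is inset half a diameter from the nearest pair of seat edges (so the leg's bounding box is flush with the corner).

B is a spool: two coaxial disc flanges of radius 162 mm and thickness 16 mm, joined by a core cylinder of radius 34 mm and height 201 mm. The lower flange rests on z = 0 and the three cylinders share a vertical axis.

The spool is on the floor beside the stool on its +x side.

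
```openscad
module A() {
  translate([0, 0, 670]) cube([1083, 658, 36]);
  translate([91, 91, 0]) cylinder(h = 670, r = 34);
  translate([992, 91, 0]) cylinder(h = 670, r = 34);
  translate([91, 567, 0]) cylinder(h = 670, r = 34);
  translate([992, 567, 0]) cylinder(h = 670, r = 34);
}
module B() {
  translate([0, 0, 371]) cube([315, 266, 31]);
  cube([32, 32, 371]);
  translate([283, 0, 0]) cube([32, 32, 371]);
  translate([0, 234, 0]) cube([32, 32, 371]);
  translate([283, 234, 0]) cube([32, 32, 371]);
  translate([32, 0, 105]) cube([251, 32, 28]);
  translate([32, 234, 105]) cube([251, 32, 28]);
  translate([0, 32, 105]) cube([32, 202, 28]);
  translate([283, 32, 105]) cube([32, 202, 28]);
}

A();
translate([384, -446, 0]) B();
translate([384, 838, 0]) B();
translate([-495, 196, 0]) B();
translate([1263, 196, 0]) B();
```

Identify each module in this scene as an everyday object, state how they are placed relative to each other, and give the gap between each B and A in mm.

A is a table. B is a stool. Four stools sit around the table at the −y, +y, −x, +x sides. The gap between each stool and the table is 180 mm.

Each stool's nearest face is 180 mm from the table's bounding box.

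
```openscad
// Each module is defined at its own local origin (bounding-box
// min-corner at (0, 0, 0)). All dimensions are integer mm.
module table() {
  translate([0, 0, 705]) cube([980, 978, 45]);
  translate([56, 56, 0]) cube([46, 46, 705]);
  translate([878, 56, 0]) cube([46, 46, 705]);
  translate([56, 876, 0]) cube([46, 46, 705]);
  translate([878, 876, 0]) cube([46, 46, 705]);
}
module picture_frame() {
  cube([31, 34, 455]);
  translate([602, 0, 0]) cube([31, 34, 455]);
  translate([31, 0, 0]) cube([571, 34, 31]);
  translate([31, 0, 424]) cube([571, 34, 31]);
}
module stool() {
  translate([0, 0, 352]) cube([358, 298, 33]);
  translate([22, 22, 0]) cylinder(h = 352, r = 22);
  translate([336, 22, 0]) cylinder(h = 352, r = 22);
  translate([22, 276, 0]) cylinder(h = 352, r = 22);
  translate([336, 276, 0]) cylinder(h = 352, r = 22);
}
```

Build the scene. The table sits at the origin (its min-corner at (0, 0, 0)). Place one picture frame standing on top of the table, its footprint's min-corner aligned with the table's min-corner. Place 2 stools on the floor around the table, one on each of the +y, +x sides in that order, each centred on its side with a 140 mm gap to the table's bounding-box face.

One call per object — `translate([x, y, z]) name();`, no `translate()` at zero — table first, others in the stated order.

table();
translate([0, 0, 750]) picture_frame();
translate([311, 1118, 0]) stool();
translate([1120, 340, 0]) stool();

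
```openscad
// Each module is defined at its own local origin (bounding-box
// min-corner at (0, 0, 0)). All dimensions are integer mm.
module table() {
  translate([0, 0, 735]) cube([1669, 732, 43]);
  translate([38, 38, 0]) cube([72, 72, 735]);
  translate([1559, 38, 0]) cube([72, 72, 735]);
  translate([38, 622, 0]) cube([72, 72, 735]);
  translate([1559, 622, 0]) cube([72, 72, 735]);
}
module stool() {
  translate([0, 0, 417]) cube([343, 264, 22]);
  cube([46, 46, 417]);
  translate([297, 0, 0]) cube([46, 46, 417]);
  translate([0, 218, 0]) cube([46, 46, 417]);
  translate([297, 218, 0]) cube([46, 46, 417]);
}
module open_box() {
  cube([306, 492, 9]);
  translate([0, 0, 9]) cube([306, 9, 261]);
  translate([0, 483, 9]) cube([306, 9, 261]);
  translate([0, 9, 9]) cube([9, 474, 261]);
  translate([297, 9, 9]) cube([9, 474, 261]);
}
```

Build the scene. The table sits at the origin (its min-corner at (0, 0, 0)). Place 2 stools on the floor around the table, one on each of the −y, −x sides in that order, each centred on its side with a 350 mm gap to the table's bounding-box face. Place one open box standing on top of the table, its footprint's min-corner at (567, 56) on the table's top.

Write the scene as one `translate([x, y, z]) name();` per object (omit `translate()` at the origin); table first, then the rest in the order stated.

table();
translate([663, -614, 0]) stool();
translate([-693, 234, 0]) stool();
translate([567, 56, 778]) open_box();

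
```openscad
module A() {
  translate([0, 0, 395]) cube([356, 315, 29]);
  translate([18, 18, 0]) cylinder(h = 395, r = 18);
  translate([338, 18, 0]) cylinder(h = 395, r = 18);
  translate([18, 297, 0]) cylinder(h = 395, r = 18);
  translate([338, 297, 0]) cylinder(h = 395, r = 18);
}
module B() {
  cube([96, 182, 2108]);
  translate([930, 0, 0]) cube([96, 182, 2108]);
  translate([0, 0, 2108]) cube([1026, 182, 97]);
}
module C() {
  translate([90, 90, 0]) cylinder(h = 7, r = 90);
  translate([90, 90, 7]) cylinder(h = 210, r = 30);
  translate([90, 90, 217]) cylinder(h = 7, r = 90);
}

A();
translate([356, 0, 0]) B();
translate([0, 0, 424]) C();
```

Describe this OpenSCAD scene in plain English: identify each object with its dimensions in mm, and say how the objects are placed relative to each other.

A is a four-legged stool. The seat is a 356×315×29 mm slab whose top surface is at z = 424 mm; four round legs, each 36 mm in diameter, run from the floor (z = 0) to the underside of the seat, each leg's axis is inset half a diameter from the nearest pair of seat edges (so the leg's bounding box is flush with the corner).

B is a rectangular door frame: two vertical jambs of 96×182 mm section, 2108 mm tall, with a clear opening 834 mm wide between their inner faces. A header 97 mm tall and 182 mm deep lies on top of the jambs and spans the full outside width.

C is a spool: two coaxial disc flanges of radius 90 mm and thickness 7 mm, joined by a core cylinder of radius 30 mm and height 210 mm. The lower flange rests on z = 0 and the three cylinders share a vertical axis.

The door frame is against the stool's +x side, with their −y faces flush. The spool is on top of the stool.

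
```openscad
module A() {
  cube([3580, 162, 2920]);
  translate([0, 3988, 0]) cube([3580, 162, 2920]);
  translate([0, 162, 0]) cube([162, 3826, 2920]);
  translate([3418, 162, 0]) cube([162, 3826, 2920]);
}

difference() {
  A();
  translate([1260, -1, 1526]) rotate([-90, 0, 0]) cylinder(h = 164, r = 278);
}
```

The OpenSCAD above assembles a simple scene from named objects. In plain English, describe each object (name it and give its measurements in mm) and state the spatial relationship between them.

A is the wall frame of a small rectangular building: four walls, each 2920 mm tall and 162 mm thick, enclosing a footprint 3580 mm (x) by 4150 mm (y) outside-to-outside, with no floor or roof. The front and back walls (the −y and +y sides) span the full width; the two side walls fit between them.

The house frame has a circular hole of radius 278 mm through its front wall, centred at (x = 1260, z = 1526).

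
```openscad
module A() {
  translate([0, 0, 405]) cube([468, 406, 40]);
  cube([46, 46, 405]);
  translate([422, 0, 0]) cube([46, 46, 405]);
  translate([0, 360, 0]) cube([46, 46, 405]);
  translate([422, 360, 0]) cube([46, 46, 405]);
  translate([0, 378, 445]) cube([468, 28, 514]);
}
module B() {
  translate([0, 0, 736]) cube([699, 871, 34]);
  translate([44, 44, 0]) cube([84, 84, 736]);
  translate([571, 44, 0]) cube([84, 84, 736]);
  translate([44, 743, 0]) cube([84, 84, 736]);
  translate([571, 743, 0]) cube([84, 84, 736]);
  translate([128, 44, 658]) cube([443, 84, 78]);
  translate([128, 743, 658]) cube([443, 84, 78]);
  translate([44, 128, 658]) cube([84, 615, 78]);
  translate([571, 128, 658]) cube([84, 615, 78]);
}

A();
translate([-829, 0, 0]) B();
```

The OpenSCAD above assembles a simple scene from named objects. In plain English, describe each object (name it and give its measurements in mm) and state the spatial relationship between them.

A is a chair: 468×406 mm seat, 40 mm thick, top at z = 445 mm, on four 46 mm square corner legs flush with the seat edges. A 28 mm thick backrest slab spans the full seat width, extending 514 mm above the seat top, its back face flush with the seat's +y edge.

B is a rectangular dining table. The top is 699×871×34 mm with its upper surface at z = 770 mm. It stands on four 84×84 mm square legs, each inset 44 mm from the nearest pair of top edges, running from the floor to the underside of the top. Four apron rails, 84 mm thick and 78 mm tall, run between adjacent legs with their top edges flush with the underside of the top and their outer faces flush with the legs' outer faces.

The table is on the floor beside the chair on its −x side.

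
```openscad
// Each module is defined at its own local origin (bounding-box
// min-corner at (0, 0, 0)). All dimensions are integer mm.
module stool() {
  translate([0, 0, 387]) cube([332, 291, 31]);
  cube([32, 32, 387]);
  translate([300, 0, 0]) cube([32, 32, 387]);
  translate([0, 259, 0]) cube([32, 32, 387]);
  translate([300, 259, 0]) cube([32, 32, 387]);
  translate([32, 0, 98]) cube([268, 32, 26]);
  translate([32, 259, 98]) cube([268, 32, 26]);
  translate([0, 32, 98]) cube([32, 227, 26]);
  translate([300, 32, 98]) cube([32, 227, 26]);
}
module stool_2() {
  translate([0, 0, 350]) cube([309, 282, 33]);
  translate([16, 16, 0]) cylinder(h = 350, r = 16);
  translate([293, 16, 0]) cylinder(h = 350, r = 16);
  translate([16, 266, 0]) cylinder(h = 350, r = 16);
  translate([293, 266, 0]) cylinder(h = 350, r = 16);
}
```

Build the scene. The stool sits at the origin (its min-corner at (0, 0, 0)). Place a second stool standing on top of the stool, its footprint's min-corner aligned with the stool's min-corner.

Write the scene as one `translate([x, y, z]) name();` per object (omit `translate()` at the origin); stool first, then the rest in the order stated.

stool();
translate([0, 0, 418]) stool_2();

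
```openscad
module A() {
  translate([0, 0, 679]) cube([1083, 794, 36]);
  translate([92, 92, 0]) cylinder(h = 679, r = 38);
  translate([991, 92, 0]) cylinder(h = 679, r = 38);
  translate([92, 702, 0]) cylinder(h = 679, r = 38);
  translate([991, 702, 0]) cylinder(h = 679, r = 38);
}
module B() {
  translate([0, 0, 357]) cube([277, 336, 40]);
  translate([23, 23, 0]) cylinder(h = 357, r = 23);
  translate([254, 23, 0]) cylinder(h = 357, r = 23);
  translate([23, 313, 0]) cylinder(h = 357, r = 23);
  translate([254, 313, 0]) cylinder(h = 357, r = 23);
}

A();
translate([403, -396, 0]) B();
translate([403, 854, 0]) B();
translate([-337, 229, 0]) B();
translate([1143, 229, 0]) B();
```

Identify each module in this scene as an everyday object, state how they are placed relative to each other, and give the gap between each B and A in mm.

A is a table. B is a stool. Four stools sit around the table at the −y, +y, −x, +x sides. The gap between each stool and the table is 60 mm.

Each stool's nearest face is 60 mm from the table's bounding box.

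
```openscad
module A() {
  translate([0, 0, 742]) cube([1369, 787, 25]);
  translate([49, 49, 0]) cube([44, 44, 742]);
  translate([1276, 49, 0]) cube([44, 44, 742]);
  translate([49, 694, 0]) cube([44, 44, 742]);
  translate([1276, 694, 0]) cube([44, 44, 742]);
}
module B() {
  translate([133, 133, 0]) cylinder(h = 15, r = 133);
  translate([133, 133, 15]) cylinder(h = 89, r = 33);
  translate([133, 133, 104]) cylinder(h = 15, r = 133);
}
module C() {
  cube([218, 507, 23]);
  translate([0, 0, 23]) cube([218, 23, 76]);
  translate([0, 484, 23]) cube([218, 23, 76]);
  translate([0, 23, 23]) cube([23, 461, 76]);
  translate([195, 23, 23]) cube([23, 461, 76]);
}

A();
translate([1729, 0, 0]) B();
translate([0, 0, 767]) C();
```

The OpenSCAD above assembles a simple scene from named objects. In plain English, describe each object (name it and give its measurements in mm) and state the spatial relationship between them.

A is a rectangular dining table. The top is 1369×787×25 mm with its upper surface at z = 767 mm. It stands on four 44×44 mm square legs, each inset 49 mm from the nearest pair of top edges, running from the floor to the underside of the top.

B is a spool: two coaxial disc flanges of radius 133 mm and thickness 15 mm, joined by a core cylinder of radius 33 mm and height 89 mm. The lower flange rests on z = 0 and the three cylinders share a vertical axis.

C is an open-topped rectangular box: outside dimensions 218×507×99 mm, with a uniform wall and base thickness of 23 mm. The base is a full 218×507 slab on the floor; four walls sit on top of the base. The front and back walls (the −y and +y sides) span the full width; the two side walls fit between them.

The spool is on the floor beside the table on its +x side. The open box is on top of the table.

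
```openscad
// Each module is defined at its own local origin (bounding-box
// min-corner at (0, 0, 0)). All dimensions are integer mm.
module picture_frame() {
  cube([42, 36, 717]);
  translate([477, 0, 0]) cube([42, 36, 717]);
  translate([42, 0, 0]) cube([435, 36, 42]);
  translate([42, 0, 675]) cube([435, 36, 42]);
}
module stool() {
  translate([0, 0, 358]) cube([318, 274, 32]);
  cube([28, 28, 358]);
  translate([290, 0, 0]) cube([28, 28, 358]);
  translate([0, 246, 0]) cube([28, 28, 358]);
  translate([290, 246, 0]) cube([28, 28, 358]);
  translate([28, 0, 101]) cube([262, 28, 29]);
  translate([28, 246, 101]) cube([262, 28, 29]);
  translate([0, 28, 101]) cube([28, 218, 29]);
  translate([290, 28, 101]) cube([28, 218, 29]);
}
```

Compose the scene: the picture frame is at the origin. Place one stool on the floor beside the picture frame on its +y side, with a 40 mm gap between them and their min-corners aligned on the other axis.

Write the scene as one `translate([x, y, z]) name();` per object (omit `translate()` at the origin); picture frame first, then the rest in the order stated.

picture_frame();
translate([0, 76, 0]) stool();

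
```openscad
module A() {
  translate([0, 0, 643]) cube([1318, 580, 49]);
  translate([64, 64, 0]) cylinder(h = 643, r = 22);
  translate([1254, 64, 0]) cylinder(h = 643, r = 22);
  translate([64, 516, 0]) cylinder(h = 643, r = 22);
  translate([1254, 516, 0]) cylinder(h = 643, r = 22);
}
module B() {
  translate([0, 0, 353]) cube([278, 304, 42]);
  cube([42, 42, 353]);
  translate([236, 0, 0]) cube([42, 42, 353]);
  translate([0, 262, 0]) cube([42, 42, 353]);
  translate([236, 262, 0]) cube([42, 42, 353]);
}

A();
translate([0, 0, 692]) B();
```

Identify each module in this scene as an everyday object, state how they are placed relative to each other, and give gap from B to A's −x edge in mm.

A is a table. B is a stool. The stool is on top of the table. The gap from the stool to the table's −x edge is 0 mm.

The stool's min-x is at 0; the table's min-x is 0; gap = 0 mm.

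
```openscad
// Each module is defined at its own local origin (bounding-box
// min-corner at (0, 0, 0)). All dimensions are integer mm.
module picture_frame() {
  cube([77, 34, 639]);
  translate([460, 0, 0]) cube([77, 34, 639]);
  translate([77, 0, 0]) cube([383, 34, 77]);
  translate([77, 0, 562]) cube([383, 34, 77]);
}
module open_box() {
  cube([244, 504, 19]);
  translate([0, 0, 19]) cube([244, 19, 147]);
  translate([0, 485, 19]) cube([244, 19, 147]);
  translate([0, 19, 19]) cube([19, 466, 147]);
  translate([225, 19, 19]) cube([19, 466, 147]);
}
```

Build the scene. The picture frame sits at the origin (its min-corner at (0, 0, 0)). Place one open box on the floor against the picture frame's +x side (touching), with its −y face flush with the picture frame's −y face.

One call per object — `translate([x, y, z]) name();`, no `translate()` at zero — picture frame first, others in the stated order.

picture_frame();
translate([537, 0, 0]) open_box();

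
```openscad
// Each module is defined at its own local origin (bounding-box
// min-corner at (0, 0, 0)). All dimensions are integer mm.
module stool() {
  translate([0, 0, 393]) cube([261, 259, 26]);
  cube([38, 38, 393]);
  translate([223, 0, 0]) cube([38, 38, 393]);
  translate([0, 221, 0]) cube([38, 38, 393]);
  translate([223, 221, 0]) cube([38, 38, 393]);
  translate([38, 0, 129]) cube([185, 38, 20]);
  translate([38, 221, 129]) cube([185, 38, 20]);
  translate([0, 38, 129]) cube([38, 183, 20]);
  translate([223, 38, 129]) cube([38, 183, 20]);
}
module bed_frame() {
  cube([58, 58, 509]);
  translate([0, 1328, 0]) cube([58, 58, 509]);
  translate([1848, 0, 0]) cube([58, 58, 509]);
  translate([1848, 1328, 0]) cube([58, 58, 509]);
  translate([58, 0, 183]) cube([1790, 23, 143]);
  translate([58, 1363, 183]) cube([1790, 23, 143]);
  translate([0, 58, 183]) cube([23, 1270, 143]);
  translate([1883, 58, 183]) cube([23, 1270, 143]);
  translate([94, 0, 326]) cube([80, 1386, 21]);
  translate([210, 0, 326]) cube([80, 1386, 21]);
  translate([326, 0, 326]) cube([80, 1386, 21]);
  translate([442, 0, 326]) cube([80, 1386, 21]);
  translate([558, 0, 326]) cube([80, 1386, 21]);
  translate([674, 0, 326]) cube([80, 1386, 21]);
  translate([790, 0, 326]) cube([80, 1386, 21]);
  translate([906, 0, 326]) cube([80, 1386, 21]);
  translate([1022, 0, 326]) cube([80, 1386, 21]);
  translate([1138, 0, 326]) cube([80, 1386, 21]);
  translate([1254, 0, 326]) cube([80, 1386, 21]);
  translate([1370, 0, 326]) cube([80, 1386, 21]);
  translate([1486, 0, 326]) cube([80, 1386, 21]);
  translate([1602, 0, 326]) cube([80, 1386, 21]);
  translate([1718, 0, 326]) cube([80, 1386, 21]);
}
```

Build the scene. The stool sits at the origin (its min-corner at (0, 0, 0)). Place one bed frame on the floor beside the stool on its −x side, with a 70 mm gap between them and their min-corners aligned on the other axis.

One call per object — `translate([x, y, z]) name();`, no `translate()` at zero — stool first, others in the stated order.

stool();
translate([-1976, 0, 0]) bed_frame();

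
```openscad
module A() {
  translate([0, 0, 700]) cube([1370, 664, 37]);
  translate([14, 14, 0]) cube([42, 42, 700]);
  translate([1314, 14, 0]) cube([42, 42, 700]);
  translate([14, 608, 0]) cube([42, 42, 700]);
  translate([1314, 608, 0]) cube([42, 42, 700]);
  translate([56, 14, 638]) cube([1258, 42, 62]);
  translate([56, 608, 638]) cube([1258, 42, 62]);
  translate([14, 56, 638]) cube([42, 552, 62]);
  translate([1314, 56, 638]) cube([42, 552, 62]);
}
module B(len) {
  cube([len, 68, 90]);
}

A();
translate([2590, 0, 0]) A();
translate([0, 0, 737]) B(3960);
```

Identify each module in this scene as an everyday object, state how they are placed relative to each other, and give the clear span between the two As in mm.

Second table starts at x = 2590; first ends at x = 1370; clear span = 2590 − 1370 = 1220 mm.

A is a table. B is a beam. A beam spans the tops of two tables. The clear span between the two tables is 1220 mm.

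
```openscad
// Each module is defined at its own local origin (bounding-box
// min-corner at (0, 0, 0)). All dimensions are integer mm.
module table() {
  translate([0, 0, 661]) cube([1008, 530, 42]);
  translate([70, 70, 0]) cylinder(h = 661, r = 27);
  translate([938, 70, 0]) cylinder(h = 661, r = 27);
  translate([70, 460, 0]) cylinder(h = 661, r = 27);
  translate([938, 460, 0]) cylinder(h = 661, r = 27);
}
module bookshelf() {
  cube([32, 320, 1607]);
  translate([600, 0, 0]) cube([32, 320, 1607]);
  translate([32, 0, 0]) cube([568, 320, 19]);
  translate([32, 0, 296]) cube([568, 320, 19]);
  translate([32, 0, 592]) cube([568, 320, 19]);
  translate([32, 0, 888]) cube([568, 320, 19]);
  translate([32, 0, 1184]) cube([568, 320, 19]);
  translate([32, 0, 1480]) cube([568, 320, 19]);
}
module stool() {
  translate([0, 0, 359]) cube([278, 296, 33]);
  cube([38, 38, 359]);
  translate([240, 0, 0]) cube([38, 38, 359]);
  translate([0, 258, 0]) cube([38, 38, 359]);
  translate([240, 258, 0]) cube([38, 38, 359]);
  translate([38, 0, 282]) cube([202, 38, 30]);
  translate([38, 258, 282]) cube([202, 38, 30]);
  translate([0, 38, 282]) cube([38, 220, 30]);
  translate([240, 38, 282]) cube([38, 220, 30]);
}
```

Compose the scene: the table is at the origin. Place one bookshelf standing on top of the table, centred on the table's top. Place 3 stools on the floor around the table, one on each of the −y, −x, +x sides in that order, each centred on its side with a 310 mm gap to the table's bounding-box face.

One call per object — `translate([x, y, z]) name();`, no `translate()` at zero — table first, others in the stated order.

table();
translate([188, 105, 703]) bookshelf();
translate([365, -606, 0]) stool();
translate([-588, 117, 0]) stool();
translate([1318, 117, 0]) stool();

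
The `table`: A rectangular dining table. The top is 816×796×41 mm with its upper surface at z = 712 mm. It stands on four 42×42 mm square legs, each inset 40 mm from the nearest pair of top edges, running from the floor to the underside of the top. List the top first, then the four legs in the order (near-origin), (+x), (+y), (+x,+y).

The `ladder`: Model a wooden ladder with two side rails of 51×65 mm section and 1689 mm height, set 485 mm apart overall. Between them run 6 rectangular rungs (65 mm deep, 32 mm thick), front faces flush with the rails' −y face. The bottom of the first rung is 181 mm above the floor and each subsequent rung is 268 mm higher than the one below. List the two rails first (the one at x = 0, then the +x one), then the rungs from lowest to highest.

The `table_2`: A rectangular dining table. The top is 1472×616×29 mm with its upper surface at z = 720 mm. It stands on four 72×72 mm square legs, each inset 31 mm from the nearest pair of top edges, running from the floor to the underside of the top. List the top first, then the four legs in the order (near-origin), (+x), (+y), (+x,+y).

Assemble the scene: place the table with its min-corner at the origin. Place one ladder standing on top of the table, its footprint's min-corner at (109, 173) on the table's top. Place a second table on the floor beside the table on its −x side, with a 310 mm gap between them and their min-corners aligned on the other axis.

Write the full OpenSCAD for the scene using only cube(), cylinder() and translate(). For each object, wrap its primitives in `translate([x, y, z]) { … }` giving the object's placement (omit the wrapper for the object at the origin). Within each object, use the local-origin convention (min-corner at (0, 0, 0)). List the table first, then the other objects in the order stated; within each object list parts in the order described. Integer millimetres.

translate([0, 0, 671]) cube([816, 796, 41]);
translate([40, 40, 0]) cube([42, 42, 671]);
translate([734, 40, 0]) cube([42, 42, 671]);
translate([40, 714, 0]) cube([42, 42, 671]);
translate([734, 714, 0]) cube([42, 42, 671]);
translate([109, 173, 712]) {
  cube([51, 65, 1689]);
  translate([434, 0, 0]) cube([51, 65, 1689]);
  translate([51, 0, 181]) cube([383, 65, 32]);
  translate([51, 0, 449]) cube([383, 65, 32]);
  translate([51, 0, 717]) cube([383, 65, 32]);
  translate([51, 0, 985]) cube([383, 65, 32]);
  translate([51, 0, 1253]) cube([383, 65, 32]);
  translate([51, 0, 1521]) cube([383, 65, 32]);
}
translate([-1782, 0, 0]) {
  translate([0, 0, 691]) cube([1472, 616, 29]);
  translate([31, 31, 0]) cube([72, 72, 691]);
  translate([1369, 31, 0]) cube([72, 72, 691]);
  translate([31, 513, 0]) cube([72, 72, 691]);
  translate([1369, 513, 0]) cube([72, 72, 691]);
}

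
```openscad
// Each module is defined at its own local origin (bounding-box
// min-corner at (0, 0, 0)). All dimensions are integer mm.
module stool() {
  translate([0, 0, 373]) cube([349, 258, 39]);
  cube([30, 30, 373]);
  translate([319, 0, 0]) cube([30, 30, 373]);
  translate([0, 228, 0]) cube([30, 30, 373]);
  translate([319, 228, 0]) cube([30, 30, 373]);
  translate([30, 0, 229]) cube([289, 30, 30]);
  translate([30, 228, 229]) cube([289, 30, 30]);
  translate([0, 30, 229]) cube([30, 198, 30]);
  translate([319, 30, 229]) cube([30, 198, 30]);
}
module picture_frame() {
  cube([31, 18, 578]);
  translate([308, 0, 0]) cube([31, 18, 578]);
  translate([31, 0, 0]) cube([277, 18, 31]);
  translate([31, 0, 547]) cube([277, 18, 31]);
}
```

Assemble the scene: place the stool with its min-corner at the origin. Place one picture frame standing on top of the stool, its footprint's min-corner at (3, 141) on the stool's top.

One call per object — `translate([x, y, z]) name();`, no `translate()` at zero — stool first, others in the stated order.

stool();
translate([3, 141, 412]) picture_frame();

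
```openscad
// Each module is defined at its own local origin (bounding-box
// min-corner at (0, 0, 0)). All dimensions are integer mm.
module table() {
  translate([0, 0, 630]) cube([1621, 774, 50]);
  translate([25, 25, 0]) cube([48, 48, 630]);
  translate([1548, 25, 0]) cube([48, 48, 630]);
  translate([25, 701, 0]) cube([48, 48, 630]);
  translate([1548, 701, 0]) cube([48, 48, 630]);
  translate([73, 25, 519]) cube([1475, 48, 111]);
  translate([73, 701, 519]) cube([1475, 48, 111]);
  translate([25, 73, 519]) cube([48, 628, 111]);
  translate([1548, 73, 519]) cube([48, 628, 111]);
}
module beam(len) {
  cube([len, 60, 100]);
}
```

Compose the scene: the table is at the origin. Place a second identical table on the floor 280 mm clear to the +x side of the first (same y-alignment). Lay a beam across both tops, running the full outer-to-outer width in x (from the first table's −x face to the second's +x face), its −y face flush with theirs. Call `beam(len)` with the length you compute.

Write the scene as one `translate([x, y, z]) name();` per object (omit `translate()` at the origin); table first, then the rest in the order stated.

table();
translate([1901, 0, 0]) table();
translate([0, 0, 680]) beam(3522);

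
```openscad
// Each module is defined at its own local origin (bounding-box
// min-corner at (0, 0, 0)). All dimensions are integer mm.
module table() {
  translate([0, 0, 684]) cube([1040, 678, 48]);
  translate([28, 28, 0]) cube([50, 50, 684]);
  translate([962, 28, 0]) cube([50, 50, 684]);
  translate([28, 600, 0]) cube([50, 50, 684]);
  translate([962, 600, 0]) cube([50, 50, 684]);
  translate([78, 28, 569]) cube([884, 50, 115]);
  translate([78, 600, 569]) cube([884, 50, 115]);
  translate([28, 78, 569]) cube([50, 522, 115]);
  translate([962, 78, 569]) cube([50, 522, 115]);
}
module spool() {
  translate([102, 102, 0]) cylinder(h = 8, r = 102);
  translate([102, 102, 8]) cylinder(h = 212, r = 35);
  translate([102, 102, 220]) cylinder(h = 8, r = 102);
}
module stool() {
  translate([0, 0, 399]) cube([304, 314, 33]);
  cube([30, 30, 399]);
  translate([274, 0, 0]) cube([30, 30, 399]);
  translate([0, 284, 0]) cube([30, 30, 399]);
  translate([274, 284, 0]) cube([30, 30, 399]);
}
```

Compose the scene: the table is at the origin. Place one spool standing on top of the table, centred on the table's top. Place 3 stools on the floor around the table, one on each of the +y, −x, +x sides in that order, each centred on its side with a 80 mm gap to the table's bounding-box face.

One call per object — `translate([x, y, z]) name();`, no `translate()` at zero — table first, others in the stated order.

table();
translate([418, 237, 732]) spool();
translate([368, 758, 0]) stool();
translate([-384, 182, 0]) stool();
translate([1120, 182, 0]) stool();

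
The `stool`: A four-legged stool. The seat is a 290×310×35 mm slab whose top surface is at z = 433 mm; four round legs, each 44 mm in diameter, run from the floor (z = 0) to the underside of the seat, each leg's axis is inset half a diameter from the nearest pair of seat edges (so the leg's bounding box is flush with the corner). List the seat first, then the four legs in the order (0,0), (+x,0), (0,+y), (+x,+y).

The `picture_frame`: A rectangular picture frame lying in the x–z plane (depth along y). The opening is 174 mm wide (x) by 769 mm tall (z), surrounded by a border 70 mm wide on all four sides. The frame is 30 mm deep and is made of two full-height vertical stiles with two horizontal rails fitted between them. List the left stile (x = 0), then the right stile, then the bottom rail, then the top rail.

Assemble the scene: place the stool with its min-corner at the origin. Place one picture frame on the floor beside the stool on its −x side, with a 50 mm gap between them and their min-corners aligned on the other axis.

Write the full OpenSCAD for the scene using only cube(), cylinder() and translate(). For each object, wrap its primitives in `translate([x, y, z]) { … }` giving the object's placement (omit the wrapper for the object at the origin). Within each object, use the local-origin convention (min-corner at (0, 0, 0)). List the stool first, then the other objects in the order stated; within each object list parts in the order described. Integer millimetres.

translate([0, 0, 398]) cube([290, 310, 35]);
translate([22, 22, 0]) cylinder(h = 398, r = 22);
translate([268, 22, 0]) cylinder(h = 398, r = 22);
translate([22, 288, 0]) cylinder(h = 398, r = 22);
translate([268, 288, 0]) cylinder(h = 398, r = 22);
translate([-364, 0, 0]) {
  cube([70, 30, 909]);
  translate([244, 0, 0]) cube([70, 30, 909]);
  translate([70, 0, 0]) cube([174, 30, 70]);
  translate([70, 0, 839]) cube([174, 30, 70]);
}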